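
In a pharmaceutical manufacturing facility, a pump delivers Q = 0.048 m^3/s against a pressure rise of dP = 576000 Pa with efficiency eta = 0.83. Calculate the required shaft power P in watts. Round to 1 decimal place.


P = Q * dP / eta
P = 0.048 * 576000 / 0.83
P = 27648.0 / 0.83
P = 33310.8 W


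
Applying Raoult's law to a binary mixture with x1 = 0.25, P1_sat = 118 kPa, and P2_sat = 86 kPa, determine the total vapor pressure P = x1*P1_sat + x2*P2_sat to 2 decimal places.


P = x1*P1_sat + x2*P2_sat
x2 = 1 - x1 = 1 - 0.25 = 0.75
P = 0.25*118 + 0.75*86
P = 29.5 + 64.5
P = 94.00 kPa


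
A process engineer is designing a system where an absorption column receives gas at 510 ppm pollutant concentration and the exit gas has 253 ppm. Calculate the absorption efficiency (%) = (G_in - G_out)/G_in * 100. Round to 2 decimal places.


Efficiency = (G_in - G_out) / G_in * 100%
Efficiency = (510 - 253) / 510 * 100
Efficiency = 257 / 510 * 100
Efficiency = 50.39%


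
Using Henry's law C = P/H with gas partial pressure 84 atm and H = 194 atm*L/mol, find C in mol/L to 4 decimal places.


C = P / H
C = 84 / 194
C = 0.4330 mol/L


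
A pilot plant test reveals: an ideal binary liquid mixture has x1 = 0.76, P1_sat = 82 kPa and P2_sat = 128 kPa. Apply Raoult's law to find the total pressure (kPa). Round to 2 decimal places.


P = x1*P1_sat + x2*P2_sat
x2 = 1 - x1 = 1 - 0.76 = 0.24
P = 0.76*82 + 0.24*128
P = 62.32 + 30.72
P = 93.04 kPa


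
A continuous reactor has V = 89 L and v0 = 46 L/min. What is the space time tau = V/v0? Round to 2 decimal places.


tau = V / v0
tau = 89 / 46
tau = 1.93 min


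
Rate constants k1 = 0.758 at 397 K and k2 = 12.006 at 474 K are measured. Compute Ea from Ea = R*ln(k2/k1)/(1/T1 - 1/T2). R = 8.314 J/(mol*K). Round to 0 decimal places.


Ea = R * ln(k2/k1) / (1/T1 - 1/T2)
ln(k2/k1) = ln(12.006/0.758) = 2.7624784
1/T1 - 1/T2 = 1/397 - 1/474 = 0.000409187046
Ea = 8.314 * 2.7624784 / 0.000409187046
Ea = 56129 J/mol


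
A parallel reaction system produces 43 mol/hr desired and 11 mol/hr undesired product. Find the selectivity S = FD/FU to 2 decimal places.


S = desired product rate / undesired product rate
S = 43 / 11
S = 3.91


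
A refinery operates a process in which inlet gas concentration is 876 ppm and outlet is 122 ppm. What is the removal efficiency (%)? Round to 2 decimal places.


Efficiency = (G_in - G_out) / G_in * 100%
Efficiency = (876 - 122) / 876 * 100
Efficiency = 754 / 876 * 100
Efficiency = 86.07%


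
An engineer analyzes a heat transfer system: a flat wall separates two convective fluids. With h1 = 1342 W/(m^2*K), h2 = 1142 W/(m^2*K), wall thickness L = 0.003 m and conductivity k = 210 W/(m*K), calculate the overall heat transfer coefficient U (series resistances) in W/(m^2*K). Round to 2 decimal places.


1/U = 1/h1 + L/k + 1/h2
1/U = 1/1342 + 0.003/210 + 1/1142
1/U = 0.0007451565 + 1.42857e-05 + 0.0008756567
1/U = 0.0016350989
U = 611.58 W/(m^2*K)


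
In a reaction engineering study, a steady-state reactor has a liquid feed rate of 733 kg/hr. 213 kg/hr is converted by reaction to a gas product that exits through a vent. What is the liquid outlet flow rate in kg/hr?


Steady-state mass balance on the main outlet: F_out = F_in - F_removed
F_out = 733 - 213
F_out = 520 kg/hr


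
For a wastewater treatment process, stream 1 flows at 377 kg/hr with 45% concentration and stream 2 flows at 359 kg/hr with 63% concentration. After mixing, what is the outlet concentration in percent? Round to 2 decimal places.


Mass balance on solute: F1*x1 + F2*x2 = F3*x3
F3 = F1 + F2 = 377 + 359 = 736 kg/hr
x3 = (F1*x1 + F2*x2)/F3
x3 = (377*0.45 + 359*0.63) / 736
x3 = 53.78%


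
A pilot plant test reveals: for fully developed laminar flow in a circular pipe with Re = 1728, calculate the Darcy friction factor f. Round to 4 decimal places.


f = 64 / Re
f = 64 / 1728
f = 0.0370


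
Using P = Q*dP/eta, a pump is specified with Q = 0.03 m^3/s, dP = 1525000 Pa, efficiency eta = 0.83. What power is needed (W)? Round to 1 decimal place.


P = Q * dP / eta
P = 0.03 * 1525000 / 0.83
P = 45750.0 / 0.83
P = 55120.5 W


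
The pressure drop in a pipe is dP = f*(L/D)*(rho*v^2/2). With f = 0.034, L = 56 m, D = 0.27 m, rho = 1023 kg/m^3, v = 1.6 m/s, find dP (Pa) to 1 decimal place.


dP = f * (L/D) * (rho*v^2/2)
dP = 0.034 * (56/0.27) * (1023*1.6^2/2)
L/D = 207.40740741
rho*v^2/2 = 1023*2.56/2 = 1309.44
dP = 0.034 * 207.40740741 * 1309.44
dP = 9234.0 Pa


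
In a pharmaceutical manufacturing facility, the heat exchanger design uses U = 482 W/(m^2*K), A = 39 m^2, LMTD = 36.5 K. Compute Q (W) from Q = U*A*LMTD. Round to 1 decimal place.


Q = U * A * LMTD
Q = 482 * 39 * 36.5
Q = 686127.0 W


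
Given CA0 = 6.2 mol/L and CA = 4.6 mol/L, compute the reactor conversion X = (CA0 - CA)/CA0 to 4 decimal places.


X = (CA0 - CA) / CA0
X = (6.2 - 4.6) / 6.2
X = 1.6 / 6.2
X = 0.2581


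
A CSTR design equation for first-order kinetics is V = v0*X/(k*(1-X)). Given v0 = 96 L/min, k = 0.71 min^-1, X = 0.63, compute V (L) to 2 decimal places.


V = v0 * X / (k * (1 - X))
V = 96 * 0.63 / (0.71 * (1 - 0.63))
V = 60.48 / (0.71 * 0.37)
V = 60.48 / 0.2627
V = 230.22 L


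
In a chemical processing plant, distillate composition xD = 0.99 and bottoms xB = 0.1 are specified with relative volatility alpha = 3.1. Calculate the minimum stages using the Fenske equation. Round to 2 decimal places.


N_min = ln((xD*(1-xB))/(xB*(1-xD))) / ln(alpha)
Numerator inside ln: 0.891 / 0.001 = 891.0
ln(891.0) = 6.792344
ln(alpha) = ln(3.1) = 1.131402
N_min = 6.792344 / 1.131402 = 6.00


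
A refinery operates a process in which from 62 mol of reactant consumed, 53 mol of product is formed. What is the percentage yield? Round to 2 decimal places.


Yield = (moles product / moles consumed) * 100%
Yield = (53 / 62) * 100
Yield = 0.8548 * 100
Yield = 85.48%


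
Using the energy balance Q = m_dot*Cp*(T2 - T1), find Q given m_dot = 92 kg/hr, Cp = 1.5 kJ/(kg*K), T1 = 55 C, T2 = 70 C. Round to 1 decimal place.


Q = m_dot * Cp * (T2 - T1)
Q = 92 * 1.5 * (70 - 55)
Q = 92 * 1.5 * 15
Q = 2070.0 kJ/hr


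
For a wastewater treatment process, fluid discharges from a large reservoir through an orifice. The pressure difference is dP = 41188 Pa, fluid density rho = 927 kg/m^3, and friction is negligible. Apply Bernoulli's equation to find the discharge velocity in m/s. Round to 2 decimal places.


v = sqrt(2*dP/rho)
v = sqrt(2*41188/927)
v = sqrt(88.862999)
v = 9.43 m/s


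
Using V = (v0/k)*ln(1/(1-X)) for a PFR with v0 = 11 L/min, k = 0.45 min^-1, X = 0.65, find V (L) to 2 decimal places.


V = (v0/k) * ln(1/(1-X))
V = (11/0.45) * ln(1/(1-0.65))
V = 24.444444 * ln(2.857143)
V = 24.444444 * 1.049822
V = 25.66 L


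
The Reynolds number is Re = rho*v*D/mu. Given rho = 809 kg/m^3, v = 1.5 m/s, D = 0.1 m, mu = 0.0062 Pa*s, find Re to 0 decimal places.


Re = rho * v * D / mu
Re = 809 * 1.5 * 0.1 / 0.0062
Re = 121.35 / 0.0062
Re = 19573


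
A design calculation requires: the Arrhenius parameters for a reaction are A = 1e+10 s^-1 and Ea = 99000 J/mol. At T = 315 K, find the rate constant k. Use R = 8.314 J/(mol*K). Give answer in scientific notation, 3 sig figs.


k = A * exp(-Ea/(R*T))
k = 1e+10 * exp(-99000 / (8.314 * 315))
k = 1e+10 * exp(-37.801986)
k = 3.83e-07


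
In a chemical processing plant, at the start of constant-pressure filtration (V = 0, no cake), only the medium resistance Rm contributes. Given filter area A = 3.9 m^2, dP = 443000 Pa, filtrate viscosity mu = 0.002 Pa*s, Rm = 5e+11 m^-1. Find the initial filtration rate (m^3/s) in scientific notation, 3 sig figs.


rate = A * dP / (mu * Rm)
rate = 3.9 * 443000 / (0.002 * 5e+11)
rate = 1727700.0 / 1.000e+09
rate = 1.73e-03 m^3/s


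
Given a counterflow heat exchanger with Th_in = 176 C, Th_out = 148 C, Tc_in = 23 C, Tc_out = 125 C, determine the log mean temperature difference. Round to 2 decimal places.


dT1 = Th_in - Tc_out = 176 - 125 = 51
dT2 = Th_out - Tc_in = 148 - 23 = 125
LMTD = (dT1 - dT2) / ln(dT1/dT2)
LMTD = (51 - 125) / ln(51/125)
LMTD = 82.54 K


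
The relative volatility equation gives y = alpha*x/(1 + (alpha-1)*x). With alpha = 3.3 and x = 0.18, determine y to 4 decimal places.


y = alpha*x / (1 + (alpha-1)*x)
y = 3.3*0.18 / (1 + (3.3-1)*0.18)
y = 0.594 / (1 + 0.414)
y = 0.594 / 1.414
y = 0.4201


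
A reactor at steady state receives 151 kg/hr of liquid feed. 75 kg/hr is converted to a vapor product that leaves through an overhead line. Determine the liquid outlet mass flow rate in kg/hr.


Steady-state mass balance on the main outlet: F_out = F_in - F_removed
F_out = 151 - 75
F_out = 76 kg/hr


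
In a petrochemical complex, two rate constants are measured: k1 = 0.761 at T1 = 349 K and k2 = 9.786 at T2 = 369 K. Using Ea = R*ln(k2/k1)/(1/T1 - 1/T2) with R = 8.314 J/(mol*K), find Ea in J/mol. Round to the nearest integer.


Ea = R * ln(k2/k1) / (1/T1 - 1/T2)
ln(k2/k1) = ln(9.786/0.761) = 2.5540747
1/T1 - 1/T2 = 1/349 - 1/369 = 0.000155302413
Ea = 8.314 * 2.5540747 / 0.000155302413
Ea = 136731 J/mol


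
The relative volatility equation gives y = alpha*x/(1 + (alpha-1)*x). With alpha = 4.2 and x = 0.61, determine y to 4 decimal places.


y = alpha*x / (1 + (alpha-1)*x)
y = 4.2*0.61 / (1 + (4.2-1)*0.61)
y = 2.562 / (1 + 1.952)
y = 2.562 / 2.952
y = 0.8679


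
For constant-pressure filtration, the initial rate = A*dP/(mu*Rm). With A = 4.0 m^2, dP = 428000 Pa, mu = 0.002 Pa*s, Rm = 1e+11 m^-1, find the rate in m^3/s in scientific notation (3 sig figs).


rate = A * dP / (mu * Rm)
rate = 4.0 * 428000 / (0.002 * 1e+11)
rate = 1712000.0 / 2.000e+08
rate = 8.56e-03 m^3/s


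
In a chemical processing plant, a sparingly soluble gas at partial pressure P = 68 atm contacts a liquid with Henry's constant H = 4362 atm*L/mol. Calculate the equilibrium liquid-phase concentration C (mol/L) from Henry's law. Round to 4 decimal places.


C = P / H
C = 68 / 4362
C = 0.0156 mol/L


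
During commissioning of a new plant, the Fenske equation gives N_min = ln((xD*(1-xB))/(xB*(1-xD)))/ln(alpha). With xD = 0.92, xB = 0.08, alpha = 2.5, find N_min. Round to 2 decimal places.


N_min = ln((xD*(1-xB))/(xB*(1-xD))) / ln(alpha)
Numerator inside ln: 0.8464 / 0.0064 = 132.25
ln(132.25) = 4.884694
ln(alpha) = ln(2.5) = 0.916291
N_min = 4.884694 / 0.916291 = 5.33


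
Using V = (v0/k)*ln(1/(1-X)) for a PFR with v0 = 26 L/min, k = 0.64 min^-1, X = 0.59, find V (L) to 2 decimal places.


V = (v0/k) * ln(1/(1-X))
V = (26/0.64) * ln(1/(1-0.59))
V = 40.625 * ln(2.439024)
V = 40.625 * 0.891598
V = 36.22 L


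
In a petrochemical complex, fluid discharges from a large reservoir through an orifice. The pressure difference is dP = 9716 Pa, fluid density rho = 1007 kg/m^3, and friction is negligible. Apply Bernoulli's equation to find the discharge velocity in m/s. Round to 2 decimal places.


v = sqrt(2*dP/rho)
v = sqrt(2*9716/1007)
v = sqrt(19.296922)
v = 4.39 m/s


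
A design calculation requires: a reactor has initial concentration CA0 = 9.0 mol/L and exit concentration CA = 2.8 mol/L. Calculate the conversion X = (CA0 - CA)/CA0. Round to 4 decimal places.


X = (CA0 - CA) / CA0
X = (9.0 - 2.8) / 9.0
X = 6.2 / 9.0
X = 0.6889


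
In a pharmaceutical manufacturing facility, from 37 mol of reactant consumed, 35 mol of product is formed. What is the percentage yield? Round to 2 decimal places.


Yield = (moles product / moles consumed) * 100%
Yield = (35 / 37) * 100
Yield = 0.9459 * 100
Yield = 94.59%


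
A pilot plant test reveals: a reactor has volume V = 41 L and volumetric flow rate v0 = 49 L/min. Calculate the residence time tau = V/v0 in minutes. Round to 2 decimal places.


tau = V / v0
tau = 41 / 49
tau = 0.84 min


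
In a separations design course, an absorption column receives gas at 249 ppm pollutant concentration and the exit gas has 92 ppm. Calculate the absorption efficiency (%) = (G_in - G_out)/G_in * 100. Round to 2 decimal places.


Efficiency = (G_in - G_out) / G_in * 100%
Efficiency = (249 - 92) / 249 * 100
Efficiency = 157 / 249 * 100
Efficiency = 63.05%


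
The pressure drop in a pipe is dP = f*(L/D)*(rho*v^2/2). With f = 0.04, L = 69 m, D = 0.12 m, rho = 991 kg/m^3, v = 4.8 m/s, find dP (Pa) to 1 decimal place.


dP = f * (L/D) * (rho*v^2/2)
dP = 0.04 * (69/0.12) * (991*4.8^2/2)
L/D = 575.0
rho*v^2/2 = 991*23.04/2 = 11416.32
dP = 0.04 * 575.0 * 11416.32
dP = 262575.4 Pa


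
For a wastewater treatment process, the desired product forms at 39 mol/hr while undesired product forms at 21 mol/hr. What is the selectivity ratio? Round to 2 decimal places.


S = desired product rate / undesired product rate
S = 39 / 21
S = 1.86


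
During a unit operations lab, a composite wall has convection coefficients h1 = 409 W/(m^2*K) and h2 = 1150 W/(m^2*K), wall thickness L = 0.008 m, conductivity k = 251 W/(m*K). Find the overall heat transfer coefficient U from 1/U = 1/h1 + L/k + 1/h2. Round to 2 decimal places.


1/U = 1/h1 + L/k + 1/h2
1/U = 1/409 + 0.008/251 + 1/1150
1/U = 0.0024449878 + 3.18725e-05 + 0.0008695652
1/U = 0.0033464255
U = 298.83 W/(m^2*K)


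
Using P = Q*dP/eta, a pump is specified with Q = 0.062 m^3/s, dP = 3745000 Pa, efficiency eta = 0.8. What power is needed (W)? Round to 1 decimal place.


P = Q * dP / eta
P = 0.062 * 3745000 / 0.8
P = 232190.0 / 0.8
P = 290237.5 W


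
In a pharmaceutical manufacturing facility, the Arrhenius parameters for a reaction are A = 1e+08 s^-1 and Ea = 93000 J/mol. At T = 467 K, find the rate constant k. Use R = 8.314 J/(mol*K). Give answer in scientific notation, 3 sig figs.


k = A * exp(-Ea/(R*T))
k = 1e+08 * exp(-93000 / (8.314 * 467))
k = 1e+08 * exp(-23.952787)
k = 3.96e-03


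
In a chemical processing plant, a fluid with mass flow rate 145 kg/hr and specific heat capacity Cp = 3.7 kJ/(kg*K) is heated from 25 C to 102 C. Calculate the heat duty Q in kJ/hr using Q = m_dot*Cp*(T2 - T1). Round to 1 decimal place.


Q = m_dot * Cp * (T2 - T1)
Q = 145 * 3.7 * (102 - 25)
Q = 145 * 3.7 * 77
Q = 41310.5 kJ/hr


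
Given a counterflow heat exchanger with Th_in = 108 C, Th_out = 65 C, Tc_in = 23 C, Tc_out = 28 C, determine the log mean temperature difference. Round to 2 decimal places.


dT1 = Th_in - Tc_out = 108 - 28 = 80
dT2 = Th_out - Tc_in = 65 - 23 = 42
LMTD = (dT1 - dT2) / ln(dT1/dT2)
LMTD = (80 - 42) / ln(80/42)
LMTD = 58.97 K


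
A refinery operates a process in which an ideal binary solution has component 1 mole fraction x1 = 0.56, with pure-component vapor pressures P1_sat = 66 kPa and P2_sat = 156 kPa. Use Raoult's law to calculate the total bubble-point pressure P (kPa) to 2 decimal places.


P = x1*P1_sat + x2*P2_sat
x2 = 1 - x1 = 1 - 0.56 = 0.44
P = 0.56*66 + 0.44*156
P = 36.96 + 68.64
P = 105.60 kPa


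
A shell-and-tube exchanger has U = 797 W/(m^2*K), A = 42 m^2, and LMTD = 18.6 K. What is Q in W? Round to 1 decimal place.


Q = U * A * LMTD
Q = 797 * 42 * 18.6
Q = 622616.4 W


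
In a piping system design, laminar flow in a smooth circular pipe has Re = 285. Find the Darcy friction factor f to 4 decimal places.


f = 64 / Re
f = 64 / 285
f = 0.2246


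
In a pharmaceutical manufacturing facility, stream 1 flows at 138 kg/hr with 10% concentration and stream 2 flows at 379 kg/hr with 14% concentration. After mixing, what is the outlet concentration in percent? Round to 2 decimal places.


Mass balance on solute: F1*x1 + F2*x2 = F3*x3
F3 = F1 + F2 = 138 + 379 = 517 kg/hr
x3 = (F1*x1 + F2*x2)/F3
x3 = (138*0.1 + 379*0.14) / 517
x3 = 12.93%


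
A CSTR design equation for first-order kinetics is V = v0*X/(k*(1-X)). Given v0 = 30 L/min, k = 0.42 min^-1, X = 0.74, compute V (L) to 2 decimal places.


V = v0 * X / (k * (1 - X))
V = 30 * 0.74 / (0.42 * (1 - 0.74))
V = 22.2 / (0.42 * 0.26)
V = 22.2 / 0.1092
V = 203.30 L


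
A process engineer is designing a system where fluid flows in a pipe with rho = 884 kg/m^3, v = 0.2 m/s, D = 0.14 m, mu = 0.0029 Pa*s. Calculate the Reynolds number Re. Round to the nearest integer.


Re = rho * v * D / mu
Re = 884 * 0.2 * 0.14 / 0.0029
Re = 24.752 / 0.0029
Re = 8535


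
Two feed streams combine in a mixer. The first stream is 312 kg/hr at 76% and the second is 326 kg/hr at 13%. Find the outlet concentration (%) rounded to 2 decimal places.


Mass balance on solute: F1*x1 + F2*x2 = F3*x3
F3 = F1 + F2 = 312 + 326 = 638 kg/hr
x3 = (F1*x1 + F2*x2)/F3
x3 = (312*0.76 + 326*0.13) / 638
x3 = 43.81%


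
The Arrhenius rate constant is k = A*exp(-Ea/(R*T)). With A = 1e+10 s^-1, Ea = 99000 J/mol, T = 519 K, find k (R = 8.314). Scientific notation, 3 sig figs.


k = A * exp(-Ea/(R*T))
k = 1e+10 * exp(-99000 / (8.314 * 519))
k = 1e+10 * exp(-22.943402)
k = 1.09e+00


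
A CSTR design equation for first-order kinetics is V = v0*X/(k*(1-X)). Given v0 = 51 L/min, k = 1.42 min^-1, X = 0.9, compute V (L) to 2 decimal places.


V = v0 * X / (k * (1 - X))
V = 51 * 0.9 / (1.42 * (1 - 0.9))
V = 45.9 / (1.42 * 0.1)
V = 45.9 / 0.142
V = 323.24 L


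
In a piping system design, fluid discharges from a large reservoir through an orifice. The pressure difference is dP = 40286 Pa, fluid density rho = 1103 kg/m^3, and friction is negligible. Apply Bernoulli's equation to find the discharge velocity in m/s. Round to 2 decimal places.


v = sqrt(2*dP/rho)
v = sqrt(2*40286/1103)
v = sqrt(73.048051)
v = 8.55 m/s


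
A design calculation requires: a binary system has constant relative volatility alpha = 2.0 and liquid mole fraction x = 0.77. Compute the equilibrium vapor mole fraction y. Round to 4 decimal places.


y = alpha*x / (1 + (alpha-1)*x)
y = 2.0*0.77 / (1 + (2.0-1)*0.77)
y = 1.54 / (1 + 0.77)
y = 1.54 / 1.77
y = 0.8701


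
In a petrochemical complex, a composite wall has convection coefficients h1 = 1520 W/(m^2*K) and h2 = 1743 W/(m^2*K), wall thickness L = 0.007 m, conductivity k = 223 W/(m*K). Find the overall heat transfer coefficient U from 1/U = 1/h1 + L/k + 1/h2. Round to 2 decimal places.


1/U = 1/h1 + L/k + 1/h2
1/U = 1/1520 + 0.007/223 + 1/1743
1/U = 0.0006578947 + 3.13901e-05 + 0.0005737235
1/U = 0.0012630083
U = 791.76 W/(m^2*K)


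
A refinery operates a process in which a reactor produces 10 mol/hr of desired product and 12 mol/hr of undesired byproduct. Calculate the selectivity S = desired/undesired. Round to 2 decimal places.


S = desired product rate / undesired product rate
S = 10 / 12
S = 0.83


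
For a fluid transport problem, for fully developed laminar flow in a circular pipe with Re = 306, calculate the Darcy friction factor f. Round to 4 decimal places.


f = 64 / Re
f = 64 / 306
f = 0.2092


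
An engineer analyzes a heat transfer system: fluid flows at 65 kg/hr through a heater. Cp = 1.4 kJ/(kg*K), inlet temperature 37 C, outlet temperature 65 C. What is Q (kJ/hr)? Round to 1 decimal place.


Q = m_dot * Cp * (T2 - T1)
Q = 65 * 1.4 * (65 - 37)
Q = 65 * 1.4 * 28
Q = 2548.0 kJ/hr


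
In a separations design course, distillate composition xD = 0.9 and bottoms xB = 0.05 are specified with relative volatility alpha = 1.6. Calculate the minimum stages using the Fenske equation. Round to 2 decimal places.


N_min = ln((xD*(1-xB))/(xB*(1-xD))) / ln(alpha)
Numerator inside ln: 0.855 / 0.005 = 171.0
ln(171.0) = 5.141664
ln(alpha) = ln(1.6) = 0.470004
N_min = 5.141664 / 0.470004 = 10.94


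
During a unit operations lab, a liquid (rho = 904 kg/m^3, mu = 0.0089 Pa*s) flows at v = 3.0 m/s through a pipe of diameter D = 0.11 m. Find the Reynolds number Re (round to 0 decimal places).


Re = rho * v * D / mu
Re = 904 * 3.0 * 0.11 / 0.0089
Re = 298.32 / 0.0089
Re = 33519


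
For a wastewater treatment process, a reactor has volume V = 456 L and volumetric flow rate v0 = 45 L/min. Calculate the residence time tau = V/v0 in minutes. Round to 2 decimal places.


tau = V / v0
tau = 456 / 45
tau = 10.13 min


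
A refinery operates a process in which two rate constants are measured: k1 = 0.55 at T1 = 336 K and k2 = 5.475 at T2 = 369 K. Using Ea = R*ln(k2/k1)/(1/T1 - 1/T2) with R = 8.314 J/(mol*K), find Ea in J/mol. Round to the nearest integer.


Ea = R * ln(k2/k1) / (1/T1 - 1/T2)
ln(k2/k1) = ln(5.475/0.55) = 2.2980293
1/T1 - 1/T2 = 1/336 - 1/369 = 0.000266163376
Ea = 8.314 * 2.2980293 / 0.000266163376
Ea = 71782 J/mol


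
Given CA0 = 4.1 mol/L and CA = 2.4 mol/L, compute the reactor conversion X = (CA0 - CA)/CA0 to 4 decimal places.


X = (CA0 - CA) / CA0
X = (4.1 - 2.4) / 4.1
X = 1.7 / 4.1
X = 0.4146


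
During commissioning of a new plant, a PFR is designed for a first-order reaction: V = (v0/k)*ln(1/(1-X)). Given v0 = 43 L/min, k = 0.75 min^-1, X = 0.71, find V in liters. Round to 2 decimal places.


V = (v0/k) * ln(1/(1-X))
V = (43/0.75) * ln(1/(1-0.71))
V = 57.333333 * ln(3.448276)
V = 57.333333 * 1.237874
V = 70.97 L


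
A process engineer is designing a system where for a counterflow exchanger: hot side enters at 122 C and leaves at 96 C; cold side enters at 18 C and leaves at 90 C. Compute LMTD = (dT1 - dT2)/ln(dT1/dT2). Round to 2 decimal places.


dT1 = Th_in - Tc_out = 122 - 90 = 32
dT2 = Th_out - Tc_in = 96 - 18 = 78
LMTD = (dT1 - dT2) / ln(dT1/dT2)
LMTD = (32 - 78) / ln(32/78)
LMTD = 51.63 K


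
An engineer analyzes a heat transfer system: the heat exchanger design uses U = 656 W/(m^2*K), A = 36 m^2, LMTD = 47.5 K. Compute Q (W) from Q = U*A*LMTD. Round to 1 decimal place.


Q = U * A * LMTD
Q = 656 * 36 * 47.5
Q = 1121760.0 W


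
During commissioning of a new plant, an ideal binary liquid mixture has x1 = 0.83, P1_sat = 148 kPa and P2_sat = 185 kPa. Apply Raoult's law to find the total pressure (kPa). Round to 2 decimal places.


P = x1*P1_sat + x2*P2_sat
x2 = 1 - x1 = 1 - 0.83 = 0.17
P = 0.83*148 + 0.17*185
P = 122.84 + 31.45
P = 154.29 kPa


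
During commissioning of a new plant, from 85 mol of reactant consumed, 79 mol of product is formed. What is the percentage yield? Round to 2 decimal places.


Yield = (moles product / moles consumed) * 100%
Yield = (79 / 85) * 100
Yield = 0.9294 * 100
Yield = 92.94%


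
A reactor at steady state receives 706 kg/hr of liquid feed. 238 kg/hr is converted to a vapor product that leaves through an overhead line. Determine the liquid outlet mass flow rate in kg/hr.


Steady-state mass balance on the main outlet: F_out = F_in - F_removed
F_out = 706 - 238
F_out = 468 kg/hr


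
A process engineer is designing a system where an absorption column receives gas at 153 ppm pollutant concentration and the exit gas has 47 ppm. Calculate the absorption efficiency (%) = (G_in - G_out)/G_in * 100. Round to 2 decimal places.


Efficiency = (G_in - G_out) / G_in * 100%
Efficiency = (153 - 47) / 153 * 100
Efficiency = 106 / 153 * 100
Efficiency = 69.28%


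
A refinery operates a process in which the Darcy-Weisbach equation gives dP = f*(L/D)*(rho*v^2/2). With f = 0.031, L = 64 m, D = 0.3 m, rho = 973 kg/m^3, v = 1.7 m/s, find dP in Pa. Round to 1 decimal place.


dP = f * (L/D) * (rho*v^2/2)
dP = 0.031 * (64/0.3) * (973*1.7^2/2)
L/D = 213.33333333
rho*v^2/2 = 973*2.89/2 = 1405.985
dP = 0.031 * 213.33333333 * 1405.985
dP = 9298.2 Pa


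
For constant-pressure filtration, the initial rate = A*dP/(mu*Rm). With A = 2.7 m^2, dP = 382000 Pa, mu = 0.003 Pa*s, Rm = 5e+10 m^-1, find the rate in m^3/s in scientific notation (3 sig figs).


rate = A * dP / (mu * Rm)
rate = 2.7 * 382000 / (0.003 * 5e+10)
rate = 1031400.0 / 1.500e+08
rate = 6.88e-03 m^3/s


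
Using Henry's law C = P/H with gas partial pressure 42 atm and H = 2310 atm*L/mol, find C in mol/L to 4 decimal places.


C = P / H
C = 42 / 2310
C = 0.0182 mol/L


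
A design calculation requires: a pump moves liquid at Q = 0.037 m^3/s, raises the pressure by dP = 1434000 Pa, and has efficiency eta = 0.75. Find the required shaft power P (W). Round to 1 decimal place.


P = Q * dP / eta
P = 0.037 * 1434000 / 0.75
P = 53058.0 / 0.75
P = 70744.0 W


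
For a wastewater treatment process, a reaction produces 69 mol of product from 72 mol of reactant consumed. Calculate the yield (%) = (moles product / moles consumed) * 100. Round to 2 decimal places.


Yield = (moles product / moles consumed) * 100%
Yield = (69 / 72) * 100
Yield = 0.9583 * 100
Yield = 95.83%


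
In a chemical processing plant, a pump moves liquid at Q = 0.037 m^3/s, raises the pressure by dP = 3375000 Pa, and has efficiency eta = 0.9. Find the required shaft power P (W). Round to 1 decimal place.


P = Q * dP / eta
P = 0.037 * 3375000 / 0.9
P = 124875.0 / 0.9
P = 138750.0 W


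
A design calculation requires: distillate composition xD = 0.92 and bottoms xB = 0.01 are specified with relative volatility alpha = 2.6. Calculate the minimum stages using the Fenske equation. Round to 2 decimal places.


N_min = ln((xD*(1-xB))/(xB*(1-xD))) / ln(alpha)
Numerator inside ln: 0.9108 / 0.0008 = 1138.5
ln(1138.5) = 7.037467
ln(alpha) = ln(2.6) = 0.955511
N_min = 7.037467 / 0.955511 = 7.37


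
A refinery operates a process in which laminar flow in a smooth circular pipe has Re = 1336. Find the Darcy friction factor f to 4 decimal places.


f = 64 / Re
f = 64 / 1336
f = 0.0479


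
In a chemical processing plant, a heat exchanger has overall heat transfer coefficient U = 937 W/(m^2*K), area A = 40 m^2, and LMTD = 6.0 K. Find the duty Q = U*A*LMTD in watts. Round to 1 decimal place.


Q = U * A * LMTD
Q = 937 * 40 * 6.0
Q = 224880.0 W


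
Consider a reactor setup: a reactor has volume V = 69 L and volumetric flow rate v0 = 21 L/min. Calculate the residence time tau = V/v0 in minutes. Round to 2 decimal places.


tau = V / v0
tau = 69 / 21
tau = 3.29 min


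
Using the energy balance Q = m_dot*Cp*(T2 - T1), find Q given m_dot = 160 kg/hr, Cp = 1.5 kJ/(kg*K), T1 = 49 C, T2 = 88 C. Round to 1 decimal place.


Q = m_dot * Cp * (T2 - T1)
Q = 160 * 1.5 * (88 - 49)
Q = 160 * 1.5 * 39
Q = 9360.0 kJ/hr


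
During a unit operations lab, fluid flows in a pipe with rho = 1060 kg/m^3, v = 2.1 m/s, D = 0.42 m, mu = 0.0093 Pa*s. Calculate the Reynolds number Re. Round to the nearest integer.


Re = rho * v * D / mu
Re = 1060 * 2.1 * 0.42 / 0.0093
Re = 934.92 / 0.0093
Re = 100529


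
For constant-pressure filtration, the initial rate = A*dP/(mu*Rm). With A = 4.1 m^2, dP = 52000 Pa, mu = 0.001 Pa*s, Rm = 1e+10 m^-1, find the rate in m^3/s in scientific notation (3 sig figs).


rate = A * dP / (mu * Rm)
rate = 4.1 * 52000 / (0.001 * 1e+10)
rate = 213200.0 / 1.000e+07
rate = 2.13e-02 m^3/s


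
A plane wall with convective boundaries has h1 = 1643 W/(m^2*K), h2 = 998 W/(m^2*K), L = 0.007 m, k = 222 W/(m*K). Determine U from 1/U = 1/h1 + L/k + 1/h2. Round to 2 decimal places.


1/U = 1/h1 + L/k + 1/h2
1/U = 1/1643 + 0.007/222 + 1/998
1/U = 0.0006086427 + 3.15315e-05 + 0.001002004
1/U = 0.0016421782
U = 608.95 W/(m^2*K)


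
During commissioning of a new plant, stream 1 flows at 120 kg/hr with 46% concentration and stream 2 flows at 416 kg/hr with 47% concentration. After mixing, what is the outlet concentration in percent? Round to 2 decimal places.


Mass balance on solute: F1*x1 + F2*x2 = F3*x3
F3 = F1 + F2 = 120 + 416 = 536 kg/hr
x3 = (F1*x1 + F2*x2)/F3
x3 = (120*0.46 + 416*0.47) / 536
x3 = 46.78%


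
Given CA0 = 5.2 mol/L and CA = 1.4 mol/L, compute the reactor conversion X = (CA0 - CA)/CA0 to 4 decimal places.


X = (CA0 - CA) / CA0
X = (5.2 - 1.4) / 5.2
X = 3.8 / 5.2
X = 0.7308


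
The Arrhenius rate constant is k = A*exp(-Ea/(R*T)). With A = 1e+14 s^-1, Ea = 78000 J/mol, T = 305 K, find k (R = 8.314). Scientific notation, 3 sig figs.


k = A * exp(-Ea/(R*T))
k = 1e+14 * exp(-78000 / (8.314 * 305))
k = 1e+14 * exp(-30.759888)
k = 4.38e+00


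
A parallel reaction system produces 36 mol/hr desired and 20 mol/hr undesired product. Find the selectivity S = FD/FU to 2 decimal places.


S = desired product rate / undesired product rate
S = 36 / 20
S = 1.80


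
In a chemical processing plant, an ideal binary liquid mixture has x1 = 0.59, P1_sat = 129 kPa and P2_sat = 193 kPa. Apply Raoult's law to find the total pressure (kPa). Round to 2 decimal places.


P = x1*P1_sat + x2*P2_sat
x2 = 1 - x1 = 1 - 0.59 = 0.41
P = 0.59*129 + 0.41*193
P = 76.11 + 79.13
P = 155.24 kPa


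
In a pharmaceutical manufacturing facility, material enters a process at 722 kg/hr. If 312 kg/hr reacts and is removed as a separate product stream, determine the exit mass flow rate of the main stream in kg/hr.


Steady-state mass balance on the main outlet: F_out = F_in - F_removed
F_out = 722 - 312
F_out = 410 kg/hr


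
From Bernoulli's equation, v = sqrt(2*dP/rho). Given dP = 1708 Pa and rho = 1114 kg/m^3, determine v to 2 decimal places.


v = sqrt(2*dP/rho)
v = sqrt(2*1708/1114)
v = sqrt(3.066427)
v = 1.75 m/s


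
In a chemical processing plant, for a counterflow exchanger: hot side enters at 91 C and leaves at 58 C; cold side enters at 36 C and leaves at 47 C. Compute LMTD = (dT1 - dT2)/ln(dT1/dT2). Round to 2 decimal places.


dT1 = Th_in - Tc_out = 91 - 47 = 44
dT2 = Th_out - Tc_in = 58 - 36 = 22
LMTD = (dT1 - dT2) / ln(dT1/dT2)
LMTD = (44 - 22) / ln(44/22)
LMTD = 31.74 K


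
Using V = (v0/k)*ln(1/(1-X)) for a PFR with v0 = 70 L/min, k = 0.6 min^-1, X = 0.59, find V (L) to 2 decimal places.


V = (v0/k) * ln(1/(1-X))
V = (70/0.6) * ln(1/(1-0.59))
V = 116.666667 * ln(2.439024)
V = 116.666667 * 0.891598
V = 104.02 L


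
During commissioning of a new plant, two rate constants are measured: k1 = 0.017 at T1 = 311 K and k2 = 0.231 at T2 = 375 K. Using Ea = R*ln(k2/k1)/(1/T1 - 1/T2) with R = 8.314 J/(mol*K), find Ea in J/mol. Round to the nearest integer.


Ea = R * ln(k2/k1) / (1/T1 - 1/T2)
ln(k2/k1) = ln(0.231/0.017) = 2.6092044
1/T1 - 1/T2 = 1/311 - 1/375 = 0.000548767417
Ea = 8.314 * 2.6092044 / 0.000548767417
Ea = 39530 J/mol


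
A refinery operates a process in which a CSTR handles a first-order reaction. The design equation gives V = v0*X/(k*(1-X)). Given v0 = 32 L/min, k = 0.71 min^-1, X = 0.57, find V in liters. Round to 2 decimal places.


V = v0 * X / (k * (1 - X))
V = 32 * 0.57 / (0.71 * (1 - 0.57))
V = 18.24 / (0.71 * 0.43)
V = 18.24 / 0.3053
V = 59.74 L


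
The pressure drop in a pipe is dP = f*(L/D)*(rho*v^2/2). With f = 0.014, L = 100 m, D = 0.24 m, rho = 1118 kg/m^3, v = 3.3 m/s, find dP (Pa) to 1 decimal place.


dP = f * (L/D) * (rho*v^2/2)
dP = 0.014 * (100/0.24) * (1118*3.3^2/2)
L/D = 416.66666667
rho*v^2/2 = 1118*10.89/2 = 6087.51
dP = 0.014 * 416.66666667 * 6087.51
dP = 35510.5 Pa


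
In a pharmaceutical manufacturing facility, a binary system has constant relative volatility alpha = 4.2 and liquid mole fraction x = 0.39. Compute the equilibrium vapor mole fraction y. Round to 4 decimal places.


y = alpha*x / (1 + (alpha-1)*x)
y = 4.2*0.39 / (1 + (4.2-1)*0.39)
y = 1.638 / (1 + 1.248)
y = 1.638 / 2.248
y = 0.7286


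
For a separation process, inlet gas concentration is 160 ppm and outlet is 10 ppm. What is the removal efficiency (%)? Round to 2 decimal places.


Efficiency = (G_in - G_out) / G_in * 100%
Efficiency = (160 - 10) / 160 * 100
Efficiency = 150 / 160 * 100
Efficiency = 93.75%


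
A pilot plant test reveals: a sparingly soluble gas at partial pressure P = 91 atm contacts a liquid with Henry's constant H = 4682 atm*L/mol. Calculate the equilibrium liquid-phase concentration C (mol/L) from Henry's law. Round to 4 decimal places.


C = P / H
C = 91 / 4682
C = 0.0194 mol/L


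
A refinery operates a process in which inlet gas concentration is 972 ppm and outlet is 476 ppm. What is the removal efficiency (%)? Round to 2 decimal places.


Efficiency = (G_in - G_out) / G_in * 100%
Efficiency = (972 - 476) / 972 * 100
Efficiency = 496 / 972 * 100
Efficiency = 51.03%


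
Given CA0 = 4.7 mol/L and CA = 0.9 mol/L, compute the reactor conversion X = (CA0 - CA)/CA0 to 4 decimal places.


X = (CA0 - CA) / CA0
X = (4.7 - 0.9) / 4.7
X = 3.8 / 4.7
X = 0.8085


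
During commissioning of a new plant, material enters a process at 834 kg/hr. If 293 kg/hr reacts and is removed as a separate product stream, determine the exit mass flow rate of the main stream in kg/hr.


Steady-state mass balance on the main outlet: F_out = F_in - F_removed
F_out = 834 - 293
F_out = 541 kg/hr


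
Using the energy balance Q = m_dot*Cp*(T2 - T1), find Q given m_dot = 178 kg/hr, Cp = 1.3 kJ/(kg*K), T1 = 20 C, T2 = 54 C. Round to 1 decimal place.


Q = m_dot * Cp * (T2 - T1)
Q = 178 * 1.3 * (54 - 20)
Q = 178 * 1.3 * 34
Q = 7867.6 kJ/hr


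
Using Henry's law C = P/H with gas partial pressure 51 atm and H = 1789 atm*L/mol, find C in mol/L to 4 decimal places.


C = P / H
C = 51 / 1789
C = 0.0285 mol/L


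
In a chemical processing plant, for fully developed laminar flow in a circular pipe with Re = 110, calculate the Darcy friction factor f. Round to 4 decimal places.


f = 64 / Re
f = 64 / 110
f = 0.5818


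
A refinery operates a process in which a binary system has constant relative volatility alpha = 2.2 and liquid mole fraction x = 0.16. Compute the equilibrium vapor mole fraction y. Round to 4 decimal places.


y = alpha*x / (1 + (alpha-1)*x)
y = 2.2*0.16 / (1 + (2.2-1)*0.16)
y = 0.352 / (1 + 0.192)
y = 0.352 / 1.192
y = 0.2953


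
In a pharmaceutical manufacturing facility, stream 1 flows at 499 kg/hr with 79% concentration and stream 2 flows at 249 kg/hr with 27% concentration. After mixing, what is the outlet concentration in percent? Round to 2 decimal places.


Mass balance on solute: F1*x1 + F2*x2 = F3*x3
F3 = F1 + F2 = 499 + 249 = 748 kg/hr
x3 = (F1*x1 + F2*x2)/F3
x3 = (499*0.79 + 249*0.27) / 748
x3 = 61.69%


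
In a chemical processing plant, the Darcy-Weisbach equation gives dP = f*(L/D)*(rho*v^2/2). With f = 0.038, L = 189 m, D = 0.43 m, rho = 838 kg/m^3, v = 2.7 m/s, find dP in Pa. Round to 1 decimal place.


dP = f * (L/D) * (rho*v^2/2)
dP = 0.038 * (189/0.43) * (838*2.7^2/2)
L/D = 439.53488372
rho*v^2/2 = 838*7.29/2 = 3054.51
dP = 0.038 * 439.53488372 * 3054.51
dP = 51017.4 Pa


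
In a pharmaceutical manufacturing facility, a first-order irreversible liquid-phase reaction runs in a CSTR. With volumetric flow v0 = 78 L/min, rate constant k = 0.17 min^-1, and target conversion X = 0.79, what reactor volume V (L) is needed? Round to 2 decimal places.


V = v0 * X / (k * (1 - X))
V = 78 * 0.79 / (0.17 * (1 - 0.79))
V = 61.62 / (0.17 * 0.21)
V = 61.62 / 0.0357
V = 1726.05 L


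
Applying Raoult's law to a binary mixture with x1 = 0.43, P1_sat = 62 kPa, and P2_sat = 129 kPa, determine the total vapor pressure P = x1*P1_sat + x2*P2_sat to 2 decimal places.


P = x1*P1_sat + x2*P2_sat
x2 = 1 - x1 = 1 - 0.43 = 0.57
P = 0.43*62 + 0.57*129
P = 26.66 + 73.53
P = 100.19 kPa


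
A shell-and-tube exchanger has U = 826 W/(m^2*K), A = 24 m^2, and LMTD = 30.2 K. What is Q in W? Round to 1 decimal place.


Q = U * A * LMTD
Q = 826 * 24 * 30.2
Q = 598684.8 W


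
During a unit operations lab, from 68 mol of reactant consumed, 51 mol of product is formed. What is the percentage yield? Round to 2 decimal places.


Yield = (moles product / moles consumed) * 100%
Yield = (51 / 68) * 100
Yield = 0.75 * 100
Yield = 75.00%


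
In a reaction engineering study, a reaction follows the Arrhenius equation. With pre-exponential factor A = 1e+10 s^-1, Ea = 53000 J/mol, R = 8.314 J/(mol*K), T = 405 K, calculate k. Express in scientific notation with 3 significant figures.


k = A * exp(-Ea/(R*T))
k = 1e+10 * exp(-53000 / (8.314 * 405))
k = 1e+10 * exp(-15.740221)
k = 1.46e+03


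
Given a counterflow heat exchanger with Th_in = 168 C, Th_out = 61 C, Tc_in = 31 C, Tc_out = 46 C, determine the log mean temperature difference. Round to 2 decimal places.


dT1 = Th_in - Tc_out = 168 - 46 = 122
dT2 = Th_out - Tc_in = 61 - 31 = 30
LMTD = (dT1 - dT2) / ln(dT1/dT2)
LMTD = (122 - 30) / ln(122/30)
LMTD = 65.58 K


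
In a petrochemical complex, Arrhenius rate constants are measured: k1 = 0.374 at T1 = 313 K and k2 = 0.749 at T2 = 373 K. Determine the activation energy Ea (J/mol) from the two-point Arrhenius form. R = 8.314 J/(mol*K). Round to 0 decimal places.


Ea = R * ln(k2/k1) / (1/T1 - 1/T2)
ln(k2/k1) = ln(0.749/0.374) = 0.6944832
1/T1 - 1/T2 = 1/313 - 1/373 = 0.000513923031
Ea = 8.314 * 0.6944832 / 0.000513923031
Ea = 11235 J/mol


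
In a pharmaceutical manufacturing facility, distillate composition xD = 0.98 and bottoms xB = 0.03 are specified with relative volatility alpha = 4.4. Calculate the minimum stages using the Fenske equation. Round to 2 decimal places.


N_min = ln((xD*(1-xB))/(xB*(1-xD))) / ln(alpha)
Numerator inside ln: 0.9506 / 0.0006 = 1584.333333
ln(1584.333333) = 7.367919
ln(alpha) = ln(4.4) = 1.481605
N_min = 7.367919 / 1.481605 = 4.97


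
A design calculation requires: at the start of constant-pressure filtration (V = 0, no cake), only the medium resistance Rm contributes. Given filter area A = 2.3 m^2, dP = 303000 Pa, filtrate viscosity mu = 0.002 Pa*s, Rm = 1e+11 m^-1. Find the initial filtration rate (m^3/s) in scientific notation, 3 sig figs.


rate = A * dP / (mu * Rm)
rate = 2.3 * 303000 / (0.002 * 1e+11)
rate = 696900.0 / 2.000e+08
rate = 3.48e-03 m^3/s


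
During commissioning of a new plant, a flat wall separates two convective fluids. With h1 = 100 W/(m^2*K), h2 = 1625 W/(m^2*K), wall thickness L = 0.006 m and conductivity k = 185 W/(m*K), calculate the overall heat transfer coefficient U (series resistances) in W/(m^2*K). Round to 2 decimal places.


1/U = 1/h1 + L/k + 1/h2
1/U = 1/100 + 0.006/185 + 1/1625
1/U = 0.01 + 3.24324e-05 + 0.0006153846
1/U = 0.010647817
U = 93.92 W/(m^2*K)


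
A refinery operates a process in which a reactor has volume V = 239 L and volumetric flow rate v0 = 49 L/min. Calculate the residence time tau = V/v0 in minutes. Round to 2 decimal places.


tau = V / v0
tau = 239 / 49
tau = 4.88 min


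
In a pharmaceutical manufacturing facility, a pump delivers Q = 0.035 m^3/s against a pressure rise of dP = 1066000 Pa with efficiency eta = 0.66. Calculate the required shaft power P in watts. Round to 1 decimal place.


P = Q * dP / eta
P = 0.035 * 1066000 / 0.66
P = 37310.0 / 0.66
P = 56530.3 W


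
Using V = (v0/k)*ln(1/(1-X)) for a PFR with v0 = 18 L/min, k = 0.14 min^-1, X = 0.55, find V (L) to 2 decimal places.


V = (v0/k) * ln(1/(1-X))
V = (18/0.14) * ln(1/(1-0.55))
V = 128.571429 * ln(2.222222)
V = 128.571429 * 0.798508
V = 102.67 L


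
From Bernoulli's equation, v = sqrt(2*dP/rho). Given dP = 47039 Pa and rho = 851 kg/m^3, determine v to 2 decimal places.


v = sqrt(2*dP/rho)
v = sqrt(2*47039/851)
v = sqrt(110.549941)
v = 10.51 m/s


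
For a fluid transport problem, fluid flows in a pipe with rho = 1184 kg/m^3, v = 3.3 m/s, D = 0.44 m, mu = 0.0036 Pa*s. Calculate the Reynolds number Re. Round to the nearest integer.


Re = rho * v * D / mu
Re = 1184 * 3.3 * 0.44 / 0.0036
Re = 1719.168 / 0.0036
Re = 477547


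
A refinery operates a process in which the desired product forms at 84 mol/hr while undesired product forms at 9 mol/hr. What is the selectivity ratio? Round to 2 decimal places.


S = desired product rate / undesired product rate
S = 84 / 9
S = 9.33


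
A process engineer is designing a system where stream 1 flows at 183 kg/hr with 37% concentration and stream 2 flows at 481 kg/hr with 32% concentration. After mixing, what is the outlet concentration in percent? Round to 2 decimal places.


Mass balance on solute: F1*x1 + F2*x2 = F3*x3
F3 = F1 + F2 = 183 + 481 = 664 kg/hr
x3 = (F1*x1 + F2*x2)/F3
x3 = (183*0.37 + 481*0.32) / 664
x3 = 33.38%


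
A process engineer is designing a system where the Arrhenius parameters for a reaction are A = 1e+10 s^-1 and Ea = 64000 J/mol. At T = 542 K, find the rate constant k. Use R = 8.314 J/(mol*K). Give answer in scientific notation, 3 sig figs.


k = A * exp(-Ea/(R*T))
k = 1e+10 * exp(-64000 / (8.314 * 542))
k = 1e+10 * exp(-14.202692)
k = 6.79e+03
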